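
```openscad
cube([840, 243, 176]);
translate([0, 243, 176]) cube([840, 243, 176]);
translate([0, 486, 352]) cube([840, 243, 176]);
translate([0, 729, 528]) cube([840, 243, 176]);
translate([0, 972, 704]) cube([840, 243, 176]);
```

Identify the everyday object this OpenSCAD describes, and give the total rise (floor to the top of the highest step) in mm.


A staircase. The total rise is 880 mm.

5 identical blocks, each offset up and back from the previous — a staircase. Each step is 176 mm tall and there are 5 of them, so the total rise is 5 × 176 = 880 mm.


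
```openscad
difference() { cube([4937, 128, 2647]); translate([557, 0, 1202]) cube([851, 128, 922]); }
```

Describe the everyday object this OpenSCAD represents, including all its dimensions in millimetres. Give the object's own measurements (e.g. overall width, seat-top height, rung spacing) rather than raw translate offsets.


A wall 4937 mm long (x), 128 mm thick (y), 2647 mm tall, with a rectangular window opening cut through it. The opening is 851 mm wide and 922 mm tall; its sill is at z = 1202 mm and its near (−x) edge is 557 mm from the wall's −x end. The opening passes through the full wall thickness.


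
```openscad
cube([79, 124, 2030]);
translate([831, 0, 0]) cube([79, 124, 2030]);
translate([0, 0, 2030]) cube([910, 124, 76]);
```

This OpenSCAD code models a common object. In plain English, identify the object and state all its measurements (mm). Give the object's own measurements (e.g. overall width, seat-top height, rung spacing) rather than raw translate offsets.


A door frame. The clear opening is 752 mm wide and 2030 mm high. Two 79 mm wide jambs, 124 mm deep, stand either side of the opening from the floor to the top of the opening. A 76 mm thick head sits across the top of both jambs, spanning the full outside width of the frame.


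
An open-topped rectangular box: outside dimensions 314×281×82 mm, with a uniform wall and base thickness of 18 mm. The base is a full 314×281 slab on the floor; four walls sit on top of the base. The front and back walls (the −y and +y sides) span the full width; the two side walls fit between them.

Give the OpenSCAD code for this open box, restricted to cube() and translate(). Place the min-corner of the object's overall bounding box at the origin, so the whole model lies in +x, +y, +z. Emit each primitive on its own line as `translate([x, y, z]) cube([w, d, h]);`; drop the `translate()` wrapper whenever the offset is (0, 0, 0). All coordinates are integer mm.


cube([314, 281, 18]);
translate([0, 0, 18]) cube([314, 18, 64]);
translate([0, 263, 18]) cube([314, 18, 64]);
translate([0, 18, 18]) cube([18, 245, 64]);
translate([296, 18, 18]) cube([18, 245, 64]);


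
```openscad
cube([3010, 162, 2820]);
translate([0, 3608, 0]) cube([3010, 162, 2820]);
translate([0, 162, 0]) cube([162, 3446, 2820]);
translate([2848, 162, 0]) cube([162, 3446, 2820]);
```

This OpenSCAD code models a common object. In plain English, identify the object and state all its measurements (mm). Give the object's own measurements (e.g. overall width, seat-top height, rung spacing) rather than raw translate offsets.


The wall frame of a small rectangular building: four walls, each 2820 mm tall and 162 mm thick, enclosing a footprint 3010 mm (x) by 3770 mm (y) outside-to-outside, with no floor or roof. The front and back walls (the −y and +y sides) span the full width; the two side walls fit between them.


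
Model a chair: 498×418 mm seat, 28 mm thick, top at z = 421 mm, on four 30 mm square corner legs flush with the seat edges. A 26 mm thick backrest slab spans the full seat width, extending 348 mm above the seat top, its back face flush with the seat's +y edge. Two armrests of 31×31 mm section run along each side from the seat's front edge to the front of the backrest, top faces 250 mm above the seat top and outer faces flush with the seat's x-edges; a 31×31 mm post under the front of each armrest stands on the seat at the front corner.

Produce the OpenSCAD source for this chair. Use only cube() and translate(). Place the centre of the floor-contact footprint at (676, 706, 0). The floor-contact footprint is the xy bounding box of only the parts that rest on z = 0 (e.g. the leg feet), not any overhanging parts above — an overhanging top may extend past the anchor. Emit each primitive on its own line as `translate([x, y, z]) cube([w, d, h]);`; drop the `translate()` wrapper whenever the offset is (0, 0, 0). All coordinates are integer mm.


translate([427, 497, 393]) cube([498, 418, 28]);
translate([427, 497, 0]) cube([30, 30, 393]);
translate([895, 497, 0]) cube([30, 30, 393]);
translate([427, 885, 0]) cube([30, 30, 393]);
translate([895, 885, 0]) cube([30, 30, 393]);
translate([427, 889, 421]) cube([498, 26, 348]);
translate([427, 497, 640]) cube([31, 392, 31]);
translate([894, 497, 640]) cube([31, 392, 31]);
translate([427, 497, 421]) cube([31, 31, 219]);
translate([894, 497, 421]) cube([31, 31, 219]);


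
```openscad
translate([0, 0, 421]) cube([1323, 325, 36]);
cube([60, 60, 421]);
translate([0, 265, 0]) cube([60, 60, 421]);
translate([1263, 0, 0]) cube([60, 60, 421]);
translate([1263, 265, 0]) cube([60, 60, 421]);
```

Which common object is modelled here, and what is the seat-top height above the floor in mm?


A bench. The seat-top height is 457 mm.

A long slab on four corner posts — a bench. The slab sits at z = 421 with thickness 36, so the top is 421 + 36 = 457 mm.


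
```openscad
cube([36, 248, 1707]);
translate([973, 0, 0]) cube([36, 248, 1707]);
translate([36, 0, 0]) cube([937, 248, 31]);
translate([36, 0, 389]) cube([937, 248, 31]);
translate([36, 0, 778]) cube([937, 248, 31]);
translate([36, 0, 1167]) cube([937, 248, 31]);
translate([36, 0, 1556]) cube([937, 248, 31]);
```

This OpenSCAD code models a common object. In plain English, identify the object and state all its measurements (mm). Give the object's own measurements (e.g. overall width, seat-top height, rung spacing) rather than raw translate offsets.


An open bookshelf. Two side panels, each 36 mm thick, 248 mm deep and 1707 mm tall, stand 1009 mm apart (outside-to-outside). Between them sit 5 shelves, each 31 mm thick and 248 mm deep, spanning the full gap between the sides. The bottom shelf rests on the floor (its underside at z = 0) and the clear gap between one shelf's top and the next shelf's underside is 358 mm.


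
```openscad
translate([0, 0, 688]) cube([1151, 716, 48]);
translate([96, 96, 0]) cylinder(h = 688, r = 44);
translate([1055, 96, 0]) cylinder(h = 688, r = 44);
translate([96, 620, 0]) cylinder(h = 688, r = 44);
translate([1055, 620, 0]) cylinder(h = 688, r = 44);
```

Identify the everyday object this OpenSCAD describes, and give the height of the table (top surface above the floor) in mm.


A table. The table height is 736 mm.

A 1151×716×48 slab sits at z = 688 on four Ø88 mm round legs — a table. The top surface is at 688 + 48 = 736 mm.


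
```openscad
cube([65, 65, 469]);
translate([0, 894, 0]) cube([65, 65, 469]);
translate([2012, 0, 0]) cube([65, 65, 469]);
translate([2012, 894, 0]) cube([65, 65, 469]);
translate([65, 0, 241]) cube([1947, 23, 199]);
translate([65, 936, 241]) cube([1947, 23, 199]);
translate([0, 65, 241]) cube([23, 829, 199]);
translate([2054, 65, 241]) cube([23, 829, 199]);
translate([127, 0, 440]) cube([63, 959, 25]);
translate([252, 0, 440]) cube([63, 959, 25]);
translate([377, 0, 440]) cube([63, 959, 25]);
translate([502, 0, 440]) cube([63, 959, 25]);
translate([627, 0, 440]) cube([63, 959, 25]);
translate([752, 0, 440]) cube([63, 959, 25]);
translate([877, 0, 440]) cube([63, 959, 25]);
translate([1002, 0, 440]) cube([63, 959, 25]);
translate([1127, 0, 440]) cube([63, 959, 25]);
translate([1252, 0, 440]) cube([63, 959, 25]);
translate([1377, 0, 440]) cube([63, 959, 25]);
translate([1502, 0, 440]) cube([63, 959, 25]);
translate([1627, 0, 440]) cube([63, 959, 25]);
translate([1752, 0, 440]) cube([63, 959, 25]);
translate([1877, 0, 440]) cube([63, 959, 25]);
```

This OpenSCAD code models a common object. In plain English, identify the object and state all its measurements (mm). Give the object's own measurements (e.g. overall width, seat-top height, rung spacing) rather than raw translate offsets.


A bed frame 2077 mm long (x) by 959 mm wide (y). Four 65×65 mm corner posts, 469 mm tall, at the corners of the footprint. Four rails of 23 mm thickness and 199 mm height run between adjacent posts with their undersides at z = 241 mm, their outer faces flush with the outside of the frame (the two x-running rails run between the posts' inner faces; the two y-running rails run between the posts' inner faces). 15 slats, each 63 mm wide (x) and 25 mm thick, lie across the top of the two x-running rails, running the full 959 mm width of the frame in y; along x they sit between the end posts with a 62 mm gap after the −x posts and between neighbouring slats, leaving 72 mm before the +x posts.


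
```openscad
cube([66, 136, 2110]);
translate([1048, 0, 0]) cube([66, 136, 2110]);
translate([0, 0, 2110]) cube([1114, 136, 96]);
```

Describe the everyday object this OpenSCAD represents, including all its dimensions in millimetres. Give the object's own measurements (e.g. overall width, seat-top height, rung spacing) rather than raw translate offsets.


A door frame. The clear opening is 982 mm wide and 2110 mm high. Two 66 mm wide jambs, 136 mm deep, stand either side of the opening from the floor to the top of the opening. A 96 mm thick head sits across the top of both jambs, spanning the full outside width of the frame.


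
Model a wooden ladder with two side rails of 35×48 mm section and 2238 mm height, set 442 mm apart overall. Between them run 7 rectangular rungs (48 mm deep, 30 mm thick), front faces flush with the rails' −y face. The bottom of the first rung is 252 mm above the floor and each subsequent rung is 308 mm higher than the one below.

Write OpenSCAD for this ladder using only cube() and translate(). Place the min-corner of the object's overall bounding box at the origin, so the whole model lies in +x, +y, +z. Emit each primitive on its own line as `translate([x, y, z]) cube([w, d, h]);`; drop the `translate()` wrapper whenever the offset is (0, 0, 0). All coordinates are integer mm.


cube([35, 48, 2238]);
translate([407, 0, 0]) cube([35, 48, 2238]);
translate([35, 0, 252]) cube([372, 48, 30]);
translate([35, 0, 560]) cube([372, 48, 30]);
translate([35, 0, 868]) cube([372, 48, 30]);
translate([35, 0, 1176]) cube([372, 48, 30]);
translate([35, 0, 1484]) cube([372, 48, 30]);
translate([35, 0, 1792]) cube([372, 48, 30]);
translate([35, 0, 2100]) cube([372, 48, 30]);


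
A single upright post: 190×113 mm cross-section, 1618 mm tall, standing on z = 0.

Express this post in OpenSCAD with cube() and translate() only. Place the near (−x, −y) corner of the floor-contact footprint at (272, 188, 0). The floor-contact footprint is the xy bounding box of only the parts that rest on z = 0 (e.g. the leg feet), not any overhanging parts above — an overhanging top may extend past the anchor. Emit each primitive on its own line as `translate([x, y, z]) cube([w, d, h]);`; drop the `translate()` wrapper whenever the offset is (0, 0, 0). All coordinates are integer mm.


translate([272, 188, 0]) cube([190, 113, 1618]);


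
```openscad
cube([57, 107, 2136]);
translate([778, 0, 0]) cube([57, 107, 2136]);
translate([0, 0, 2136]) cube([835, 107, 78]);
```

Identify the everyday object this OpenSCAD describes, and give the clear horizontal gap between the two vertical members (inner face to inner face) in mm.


A door frame. The clear opening width is 721 mm.

Two 2136 mm tall posts with a header on top — a door frame. The left jamb is 57 mm wide at x = 0; the right jamb starts at x = 778. The clear opening is 778 − 57 = 721 mm.


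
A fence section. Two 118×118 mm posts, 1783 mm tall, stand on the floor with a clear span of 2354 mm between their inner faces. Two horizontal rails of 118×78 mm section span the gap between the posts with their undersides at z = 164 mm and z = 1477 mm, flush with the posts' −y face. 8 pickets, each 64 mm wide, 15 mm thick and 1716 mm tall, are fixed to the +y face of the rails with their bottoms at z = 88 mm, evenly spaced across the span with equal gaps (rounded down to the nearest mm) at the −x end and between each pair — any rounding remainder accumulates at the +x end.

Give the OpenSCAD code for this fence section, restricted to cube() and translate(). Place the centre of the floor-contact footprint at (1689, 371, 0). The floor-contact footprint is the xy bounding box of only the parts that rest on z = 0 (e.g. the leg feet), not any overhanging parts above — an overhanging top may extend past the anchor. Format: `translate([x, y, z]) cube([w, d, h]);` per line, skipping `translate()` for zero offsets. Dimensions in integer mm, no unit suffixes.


translate([394, 312, 0]) cube([118, 118, 1783]);
translate([2866, 312, 0]) cube([118, 118, 1783]);
translate([512, 312, 164]) cube([2354, 118, 78]);
translate([512, 312, 1477]) cube([2354, 118, 78]);
translate([716, 430, 88]) cube([64, 15, 1716]);
translate([984, 430, 88]) cube([64, 15, 1716]);
translate([1252, 430, 88]) cube([64, 15, 1716]);
translate([1520, 430, 88]) cube([64, 15, 1716]);
translate([1788, 430, 88]) cube([64, 15, 1716]);
translate([2056, 430, 88]) cube([64, 15, 1716]);
translate([2324, 430, 88]) cube([64, 15, 1716]);
translate([2592, 430, 88]) cube([64, 15, 1716]);


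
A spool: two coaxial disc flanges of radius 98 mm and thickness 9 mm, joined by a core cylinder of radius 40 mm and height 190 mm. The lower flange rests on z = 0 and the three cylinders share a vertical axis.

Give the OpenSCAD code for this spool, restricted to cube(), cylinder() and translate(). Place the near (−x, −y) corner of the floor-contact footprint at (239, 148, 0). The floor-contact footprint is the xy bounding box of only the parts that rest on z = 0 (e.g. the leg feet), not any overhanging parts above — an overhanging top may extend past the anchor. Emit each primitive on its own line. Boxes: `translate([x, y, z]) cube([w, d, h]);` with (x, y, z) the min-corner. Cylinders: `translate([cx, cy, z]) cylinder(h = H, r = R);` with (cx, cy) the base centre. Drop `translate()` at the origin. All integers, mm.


translate([337, 246, 0]) cylinder(h = 9, r = 98);
translate([337, 246, 9]) cylinder(h = 190, r = 40);
translate([337, 246, 199]) cylinder(h = 9, r = 98);


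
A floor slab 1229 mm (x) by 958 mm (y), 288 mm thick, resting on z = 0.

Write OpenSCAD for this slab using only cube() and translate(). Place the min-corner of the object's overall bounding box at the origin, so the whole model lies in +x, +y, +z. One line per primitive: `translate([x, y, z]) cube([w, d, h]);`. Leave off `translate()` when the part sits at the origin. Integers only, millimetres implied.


cube([1229, 958, 288]);


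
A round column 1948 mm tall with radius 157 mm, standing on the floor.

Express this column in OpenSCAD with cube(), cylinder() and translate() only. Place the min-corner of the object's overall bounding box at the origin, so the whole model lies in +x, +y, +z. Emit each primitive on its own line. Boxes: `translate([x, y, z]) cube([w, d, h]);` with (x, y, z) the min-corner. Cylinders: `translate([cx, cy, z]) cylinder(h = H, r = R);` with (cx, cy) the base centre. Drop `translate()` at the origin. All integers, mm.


translate([157, 157, 0]) cylinder(h = 1948, r = 157);


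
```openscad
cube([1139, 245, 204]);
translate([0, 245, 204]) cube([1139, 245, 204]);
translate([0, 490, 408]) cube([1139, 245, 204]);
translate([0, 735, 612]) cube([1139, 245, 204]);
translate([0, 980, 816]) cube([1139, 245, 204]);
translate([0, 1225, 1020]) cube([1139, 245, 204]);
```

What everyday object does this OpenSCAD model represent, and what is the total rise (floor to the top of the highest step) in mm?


A staircase. The total rise is 1224 mm.

6 identical blocks, each offset up and back from the previous — a staircase. Each step is 204 mm tall and there are 6 of them, so the total rise is 6 × 204 = 1224 mm.


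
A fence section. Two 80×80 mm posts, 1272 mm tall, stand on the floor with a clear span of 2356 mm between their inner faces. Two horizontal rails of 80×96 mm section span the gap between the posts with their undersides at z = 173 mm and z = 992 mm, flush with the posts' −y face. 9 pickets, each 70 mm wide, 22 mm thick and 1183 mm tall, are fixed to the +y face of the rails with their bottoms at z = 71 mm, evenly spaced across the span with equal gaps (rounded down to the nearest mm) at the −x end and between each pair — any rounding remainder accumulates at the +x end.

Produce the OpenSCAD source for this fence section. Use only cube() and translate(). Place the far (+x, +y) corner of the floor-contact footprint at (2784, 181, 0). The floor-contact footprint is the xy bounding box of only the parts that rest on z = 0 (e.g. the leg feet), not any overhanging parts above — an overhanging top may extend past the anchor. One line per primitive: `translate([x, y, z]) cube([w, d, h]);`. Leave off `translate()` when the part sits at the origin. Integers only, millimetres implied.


translate([268, 101, 0]) cube([80, 80, 1272]);
translate([2704, 101, 0]) cube([80, 80, 1272]);
translate([348, 101, 173]) cube([2356, 80, 96]);
translate([348, 101, 992]) cube([2356, 80, 96]);
translate([520, 181, 71]) cube([70, 22, 1183]);
translate([762, 181, 71]) cube([70, 22, 1183]);
translate([1004, 181, 71]) cube([70, 22, 1183]);
translate([1246, 181, 71]) cube([70, 22, 1183]);
translate([1488, 181, 71]) cube([70, 22, 1183]);
translate([1730, 181, 71]) cube([70, 22, 1183]);
translate([1972, 181, 71]) cube([70, 22, 1183]);
translate([2214, 181, 71]) cube([70, 22, 1183]);
translate([2456, 181, 71]) cube([70, 22, 1183]);


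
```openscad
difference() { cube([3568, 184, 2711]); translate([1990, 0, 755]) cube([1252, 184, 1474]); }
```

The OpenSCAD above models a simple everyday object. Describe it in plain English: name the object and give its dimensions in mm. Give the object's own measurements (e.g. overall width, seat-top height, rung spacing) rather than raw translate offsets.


A wall 3568 mm long (x), 184 mm thick (y), 2711 mm tall, with a rectangular window opening cut through it. The opening is 1252 mm wide and 1474 mm tall; its sill is at z = 755 mm and its near (−x) edge is 1990 mm from the wall's −x end. The opening passes through the full wall thickness.


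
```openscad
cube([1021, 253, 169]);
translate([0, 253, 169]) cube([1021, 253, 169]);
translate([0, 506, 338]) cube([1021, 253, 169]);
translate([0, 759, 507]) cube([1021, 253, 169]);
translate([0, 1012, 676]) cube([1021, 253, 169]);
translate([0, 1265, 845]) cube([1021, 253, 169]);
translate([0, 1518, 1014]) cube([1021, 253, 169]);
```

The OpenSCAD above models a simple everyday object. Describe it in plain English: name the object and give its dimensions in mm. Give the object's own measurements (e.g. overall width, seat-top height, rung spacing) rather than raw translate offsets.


A straight staircase of 7 solid steps. Each step is 1021 mm wide (x), 253 mm deep (y, the going) and 169 mm tall (the rise). The first step rests on the floor; each subsequent step sits one going further in +y and one rise higher in +z, directly behind and above the previous step with no overlap.


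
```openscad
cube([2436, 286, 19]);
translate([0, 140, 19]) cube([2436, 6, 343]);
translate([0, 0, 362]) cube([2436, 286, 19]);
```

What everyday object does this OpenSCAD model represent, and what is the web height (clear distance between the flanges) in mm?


An I-beam. The web height is 343 mm.

Two wide flanges with a thin centred web — an I-beam. Overall 381 mm minus two 19 mm flanges gives a web of 381 − 2·19 = 343 mm.


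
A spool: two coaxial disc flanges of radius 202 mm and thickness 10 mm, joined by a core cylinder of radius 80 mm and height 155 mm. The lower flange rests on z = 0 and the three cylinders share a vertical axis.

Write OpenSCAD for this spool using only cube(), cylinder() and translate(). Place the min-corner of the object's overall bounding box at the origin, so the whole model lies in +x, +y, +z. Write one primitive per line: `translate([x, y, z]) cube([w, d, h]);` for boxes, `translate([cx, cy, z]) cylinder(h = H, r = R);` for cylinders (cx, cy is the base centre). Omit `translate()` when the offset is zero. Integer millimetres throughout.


translate([202, 202, 0]) cylinder(h = 10, r = 202);
translate([202, 202, 10]) cylinder(h = 155, r = 80);
translate([202, 202, 165]) cylinder(h = 10, r = 202);


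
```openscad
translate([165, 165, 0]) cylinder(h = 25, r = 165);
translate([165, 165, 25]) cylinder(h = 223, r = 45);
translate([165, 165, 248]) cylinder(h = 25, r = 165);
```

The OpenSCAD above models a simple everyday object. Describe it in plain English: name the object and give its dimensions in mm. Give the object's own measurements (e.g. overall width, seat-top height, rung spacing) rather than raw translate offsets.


A spool: two coaxial disc flanges of radius 165 mm and thickness 25 mm, joined by a core cylinder of radius 45 mm and height 223 mm. The lower flange rests on z = 0 and the three cylinders share a vertical axis.


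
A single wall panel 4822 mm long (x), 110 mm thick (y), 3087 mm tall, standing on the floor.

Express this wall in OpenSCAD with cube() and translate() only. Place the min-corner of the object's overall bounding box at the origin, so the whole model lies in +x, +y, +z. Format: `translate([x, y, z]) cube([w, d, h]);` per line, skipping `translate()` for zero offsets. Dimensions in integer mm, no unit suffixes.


cube([4822, 110, 3087]);


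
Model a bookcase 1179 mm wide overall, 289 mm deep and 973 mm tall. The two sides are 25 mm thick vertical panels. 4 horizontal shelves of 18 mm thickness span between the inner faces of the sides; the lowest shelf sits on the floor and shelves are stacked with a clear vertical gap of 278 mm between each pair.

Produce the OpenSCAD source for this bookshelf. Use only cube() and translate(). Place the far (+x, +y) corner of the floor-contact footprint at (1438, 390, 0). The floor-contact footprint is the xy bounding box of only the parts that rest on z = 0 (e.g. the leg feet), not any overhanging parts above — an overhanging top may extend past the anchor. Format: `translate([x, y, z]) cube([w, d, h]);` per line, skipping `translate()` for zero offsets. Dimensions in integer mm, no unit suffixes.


translate([259, 101, 0]) cube([25, 289, 973]);
translate([1413, 101, 0]) cube([25, 289, 973]);
translate([284, 101, 0]) cube([1129, 289, 18]);
translate([284, 101, 296]) cube([1129, 289, 18]);
translate([284, 101, 592]) cube([1129, 289, 18]);
translate([284, 101, 888]) cube([1129, 289, 18]);


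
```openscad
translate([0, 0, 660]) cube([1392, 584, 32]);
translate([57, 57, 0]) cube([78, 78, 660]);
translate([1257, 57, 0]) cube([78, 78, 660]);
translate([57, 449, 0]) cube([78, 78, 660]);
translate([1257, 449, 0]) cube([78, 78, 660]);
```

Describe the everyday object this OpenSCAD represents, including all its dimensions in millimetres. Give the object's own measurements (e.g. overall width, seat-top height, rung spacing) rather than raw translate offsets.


A table: top 1392 mm (x) × 584 mm (y), 32 mm thick, upper face at z = 692 mm, on four 78×78 mm square legs, each inset 57 mm from the nearest pair of top edges from z = 0 to the bottom of the top.


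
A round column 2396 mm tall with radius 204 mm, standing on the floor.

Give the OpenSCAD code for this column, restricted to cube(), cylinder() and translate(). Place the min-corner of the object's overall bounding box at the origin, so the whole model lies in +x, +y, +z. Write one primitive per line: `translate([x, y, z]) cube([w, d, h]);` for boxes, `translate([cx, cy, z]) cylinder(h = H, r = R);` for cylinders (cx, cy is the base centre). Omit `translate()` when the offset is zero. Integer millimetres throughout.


translate([204, 204, 0]) cylinder(h = 2396, r = 204);


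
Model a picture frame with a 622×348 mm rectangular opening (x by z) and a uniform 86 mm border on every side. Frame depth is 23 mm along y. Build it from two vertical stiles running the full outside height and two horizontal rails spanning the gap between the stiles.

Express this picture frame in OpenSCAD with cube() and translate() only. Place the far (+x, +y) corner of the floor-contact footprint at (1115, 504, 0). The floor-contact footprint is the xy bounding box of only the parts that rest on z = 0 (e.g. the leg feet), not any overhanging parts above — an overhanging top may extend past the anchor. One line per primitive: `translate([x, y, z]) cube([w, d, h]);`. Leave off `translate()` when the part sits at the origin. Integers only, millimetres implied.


translate([321, 481, 0]) cube([86, 23, 520]);
translate([1029, 481, 0]) cube([86, 23, 520]);
translate([407, 481, 0]) cube([622, 23, 86]);
translate([407, 481, 434]) cube([622, 23, 86]);


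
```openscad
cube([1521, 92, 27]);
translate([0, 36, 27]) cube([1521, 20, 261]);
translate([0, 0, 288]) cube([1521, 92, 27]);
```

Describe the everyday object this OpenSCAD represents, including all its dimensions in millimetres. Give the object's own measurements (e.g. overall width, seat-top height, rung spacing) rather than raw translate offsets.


An I-beam lying along x, 1521 mm long. Overall section height 315 mm. Two flanges 92 mm wide (y) and 27 mm thick, one on the floor and one at the top; a web 20 mm thick runs between them, centred on the flange width.


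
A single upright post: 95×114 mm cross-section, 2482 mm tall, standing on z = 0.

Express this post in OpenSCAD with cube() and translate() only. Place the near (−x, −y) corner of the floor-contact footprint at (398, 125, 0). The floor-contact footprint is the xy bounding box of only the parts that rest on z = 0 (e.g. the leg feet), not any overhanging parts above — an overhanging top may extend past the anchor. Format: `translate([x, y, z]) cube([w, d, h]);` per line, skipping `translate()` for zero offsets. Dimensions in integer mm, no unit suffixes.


translate([398, 125, 0]) cube([95, 114, 2482]);


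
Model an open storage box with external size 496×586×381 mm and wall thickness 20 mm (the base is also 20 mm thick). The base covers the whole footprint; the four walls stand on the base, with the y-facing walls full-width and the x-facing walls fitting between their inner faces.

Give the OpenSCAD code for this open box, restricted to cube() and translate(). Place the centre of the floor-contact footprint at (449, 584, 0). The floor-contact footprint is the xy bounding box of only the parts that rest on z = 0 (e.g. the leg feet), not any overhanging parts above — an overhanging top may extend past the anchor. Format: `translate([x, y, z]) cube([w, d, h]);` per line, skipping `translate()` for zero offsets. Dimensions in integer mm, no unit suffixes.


translate([201, 291, 0]) cube([496, 586, 20]);
translate([201, 291, 20]) cube([496, 20, 361]);
translate([201, 857, 20]) cube([496, 20, 361]);
translate([201, 311, 20]) cube([20, 546, 361]);
translate([677, 311, 20]) cube([20, 546, 361]);


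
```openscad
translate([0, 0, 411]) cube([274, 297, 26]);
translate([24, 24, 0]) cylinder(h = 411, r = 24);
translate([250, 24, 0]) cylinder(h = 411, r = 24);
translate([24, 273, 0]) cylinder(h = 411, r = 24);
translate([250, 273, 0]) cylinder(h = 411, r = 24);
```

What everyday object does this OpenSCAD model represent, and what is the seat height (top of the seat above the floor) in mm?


A stool. The seat height is 437 mm.

A 274×297×26 slab at z = 411 on four corner cylinders — a stool. The seat top is 411 + 26 = 437 mm.


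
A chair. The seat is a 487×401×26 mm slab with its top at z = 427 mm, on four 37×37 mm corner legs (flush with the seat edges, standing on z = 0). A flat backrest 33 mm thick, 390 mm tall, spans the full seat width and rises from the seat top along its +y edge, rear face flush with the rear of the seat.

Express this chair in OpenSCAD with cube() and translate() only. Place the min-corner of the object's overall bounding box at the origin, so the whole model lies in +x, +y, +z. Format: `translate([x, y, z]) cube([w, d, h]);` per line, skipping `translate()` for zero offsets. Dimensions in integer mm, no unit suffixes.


translate([0, 0, 401]) cube([487, 401, 26]);
cube([37, 37, 401]);
translate([450, 0, 0]) cube([37, 37, 401]);
translate([0, 364, 0]) cube([37, 37, 401]);
translate([450, 364, 0]) cube([37, 37, 401]);
translate([0, 368, 427]) cube([487, 33, 390]);


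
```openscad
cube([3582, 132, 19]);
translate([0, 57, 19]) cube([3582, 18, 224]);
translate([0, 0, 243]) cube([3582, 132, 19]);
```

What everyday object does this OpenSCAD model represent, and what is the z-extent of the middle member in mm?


An I-beam. The web height is 224 mm.

Two wide flanges with a thin centred web — an I-beam. Overall 262 mm minus two 19 mm flanges gives a web of 262 − 2·19 = 224 mm.


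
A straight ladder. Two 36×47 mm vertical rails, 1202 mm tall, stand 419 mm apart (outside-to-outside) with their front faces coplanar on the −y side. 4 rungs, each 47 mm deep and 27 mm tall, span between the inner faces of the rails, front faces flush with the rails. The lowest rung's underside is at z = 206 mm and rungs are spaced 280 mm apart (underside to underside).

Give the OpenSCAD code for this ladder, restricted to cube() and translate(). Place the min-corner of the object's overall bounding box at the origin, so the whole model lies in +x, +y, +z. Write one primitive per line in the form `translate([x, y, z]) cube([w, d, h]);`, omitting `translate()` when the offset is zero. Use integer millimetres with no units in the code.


// rung span = 419 - 2*36 = 347
// rung[k] z = 206 + k*280
cube([36, 47, 1202]);
translate([383, 0, 0]) cube([36, 47, 1202]);
translate([36, 0, 206]) cube([347, 47, 27]);
translate([36, 0, 486]) cube([347, 47, 27]);
translate([36, 0, 766]) cube([347, 47, 27]);
translate([36, 0, 1046]) cube([347, 47, 27]);


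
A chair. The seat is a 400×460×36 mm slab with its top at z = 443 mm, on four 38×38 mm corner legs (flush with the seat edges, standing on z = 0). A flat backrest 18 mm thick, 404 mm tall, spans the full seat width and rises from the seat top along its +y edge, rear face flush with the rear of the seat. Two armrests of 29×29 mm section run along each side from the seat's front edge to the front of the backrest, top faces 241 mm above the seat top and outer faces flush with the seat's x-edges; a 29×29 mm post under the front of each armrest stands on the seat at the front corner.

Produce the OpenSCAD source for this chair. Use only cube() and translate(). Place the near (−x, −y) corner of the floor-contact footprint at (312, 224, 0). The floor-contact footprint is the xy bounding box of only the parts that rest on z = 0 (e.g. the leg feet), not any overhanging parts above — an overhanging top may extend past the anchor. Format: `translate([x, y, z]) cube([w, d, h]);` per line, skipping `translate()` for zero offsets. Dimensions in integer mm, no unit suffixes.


translate([312, 224, 407]) cube([400, 460, 36]);
translate([312, 224, 0]) cube([38, 38, 407]);
translate([674, 224, 0]) cube([38, 38, 407]);
translate([312, 646, 0]) cube([38, 38, 407]);
translate([674, 646, 0]) cube([38, 38, 407]);
translate([312, 666, 443]) cube([400, 18, 404]);
translate([312, 224, 655]) cube([29, 442, 29]);
translate([683, 224, 655]) cube([29, 442, 29]);
translate([312, 224, 443]) cube([29, 29, 212]);
translate([683, 224, 443]) cube([29, 29, 212]);


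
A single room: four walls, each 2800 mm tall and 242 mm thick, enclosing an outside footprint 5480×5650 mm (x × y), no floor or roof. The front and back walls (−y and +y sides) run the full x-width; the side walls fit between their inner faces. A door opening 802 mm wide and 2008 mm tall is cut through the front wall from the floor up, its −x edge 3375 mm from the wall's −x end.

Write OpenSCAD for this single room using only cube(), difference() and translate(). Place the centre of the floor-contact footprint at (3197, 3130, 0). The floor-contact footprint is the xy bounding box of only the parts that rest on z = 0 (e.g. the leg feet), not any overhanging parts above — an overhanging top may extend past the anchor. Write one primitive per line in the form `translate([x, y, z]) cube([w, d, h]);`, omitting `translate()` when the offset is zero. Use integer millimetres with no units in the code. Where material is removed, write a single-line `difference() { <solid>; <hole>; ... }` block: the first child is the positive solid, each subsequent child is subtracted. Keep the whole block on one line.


difference() { translate([457, 305, 0]) cube([5480, 242, 2800]); translate([3832, 305, 0]) cube([802, 242, 2008]); }
translate([457, 5713, 0]) cube([5480, 242, 2800]);
translate([457, 547, 0]) cube([242, 5166, 2800]);
translate([5695, 547, 0]) cube([242, 5166, 2800]);


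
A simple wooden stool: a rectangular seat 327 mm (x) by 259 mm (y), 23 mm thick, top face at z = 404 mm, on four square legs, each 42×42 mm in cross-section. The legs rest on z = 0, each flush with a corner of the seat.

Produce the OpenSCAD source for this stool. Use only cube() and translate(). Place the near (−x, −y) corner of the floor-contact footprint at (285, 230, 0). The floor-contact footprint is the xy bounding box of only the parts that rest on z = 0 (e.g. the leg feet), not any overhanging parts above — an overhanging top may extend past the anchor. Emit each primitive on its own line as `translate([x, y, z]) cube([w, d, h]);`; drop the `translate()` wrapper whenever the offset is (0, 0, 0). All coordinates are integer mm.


translate([285, 230, 381]) cube([327, 259, 23]);
translate([285, 230, 0]) cube([42, 42, 381]);
translate([570, 230, 0]) cube([42, 42, 381]);
translate([285, 447, 0]) cube([42, 42, 381]);
translate([570, 447, 0]) cube([42, 42, 381]);


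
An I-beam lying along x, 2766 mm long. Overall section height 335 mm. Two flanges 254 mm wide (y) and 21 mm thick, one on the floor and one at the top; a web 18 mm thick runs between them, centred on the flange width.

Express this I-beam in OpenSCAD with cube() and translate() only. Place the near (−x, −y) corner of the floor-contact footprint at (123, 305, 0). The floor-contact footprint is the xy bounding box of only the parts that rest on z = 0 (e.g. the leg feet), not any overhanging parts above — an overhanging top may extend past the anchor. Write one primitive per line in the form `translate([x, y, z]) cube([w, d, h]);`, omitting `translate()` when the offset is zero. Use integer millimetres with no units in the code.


translate([123, 305, 0]) cube([2766, 254, 21]);
translate([123, 423, 21]) cube([2766, 18, 293]);
translate([123, 305, 314]) cube([2766, 254, 21]);


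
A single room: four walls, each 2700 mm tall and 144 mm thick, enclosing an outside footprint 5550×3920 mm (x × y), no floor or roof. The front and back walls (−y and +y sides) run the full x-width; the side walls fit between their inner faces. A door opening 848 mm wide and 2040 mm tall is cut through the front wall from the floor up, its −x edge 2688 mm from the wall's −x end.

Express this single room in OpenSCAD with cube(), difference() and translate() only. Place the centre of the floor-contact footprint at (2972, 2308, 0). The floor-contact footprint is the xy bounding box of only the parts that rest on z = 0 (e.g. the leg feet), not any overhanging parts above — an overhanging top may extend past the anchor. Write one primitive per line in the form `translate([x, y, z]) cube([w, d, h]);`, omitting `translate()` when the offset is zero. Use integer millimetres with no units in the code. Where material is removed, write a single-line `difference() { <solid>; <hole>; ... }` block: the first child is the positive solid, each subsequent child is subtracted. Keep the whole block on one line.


difference() { translate([197, 348, 0]) cube([5550, 144, 2700]); translate([2885, 348, 0]) cube([848, 144, 2040]); }
translate([197, 4124, 0]) cube([5550, 144, 2700]);
translate([197, 492, 0]) cube([144, 3632, 2700]);
translate([5603, 492, 0]) cube([144, 3632, 2700]);


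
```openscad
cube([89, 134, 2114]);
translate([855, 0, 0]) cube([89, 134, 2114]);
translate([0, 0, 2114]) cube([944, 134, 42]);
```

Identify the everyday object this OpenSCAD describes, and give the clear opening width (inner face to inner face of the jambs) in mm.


A door frame. The clear opening width is 766 mm.

Two 2114 mm tall posts with a header on top — a door frame. The left jamb is 89 mm wide at x = 0; the right jamb starts at x = 855. The clear opening is 855 − 89 = 766 mm.


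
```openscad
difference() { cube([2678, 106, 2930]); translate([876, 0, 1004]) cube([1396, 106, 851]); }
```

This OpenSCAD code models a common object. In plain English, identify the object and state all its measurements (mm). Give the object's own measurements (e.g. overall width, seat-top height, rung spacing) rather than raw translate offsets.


A wall 2678 mm long (x), 106 mm thick (y), 2930 mm tall, with a rectangular window opening cut through it. The opening is 1396 mm wide and 851 mm tall; its sill is at z = 1004 mm and its near (−x) edge is 876 mm from the wall's −x end. The opening passes through the full wall thickness.


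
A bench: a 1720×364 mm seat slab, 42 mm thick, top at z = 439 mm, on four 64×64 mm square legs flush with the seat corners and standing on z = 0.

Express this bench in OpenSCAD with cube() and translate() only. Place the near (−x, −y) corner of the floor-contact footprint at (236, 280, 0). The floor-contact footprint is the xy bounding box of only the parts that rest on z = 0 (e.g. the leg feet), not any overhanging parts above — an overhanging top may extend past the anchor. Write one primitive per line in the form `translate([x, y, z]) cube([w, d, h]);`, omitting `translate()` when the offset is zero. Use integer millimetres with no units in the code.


// leg_h = 439 − 42 = 397
translate([236, 280, 397]) cube([1720, 364, 42]);
translate([236, 280, 0]) cube([64, 64, 397]);
translate([236, 580, 0]) cube([64, 64, 397]);
translate([1892, 280, 0]) cube([64, 64, 397]);
translate([1892, 580, 0]) cube([64, 64, 397]);


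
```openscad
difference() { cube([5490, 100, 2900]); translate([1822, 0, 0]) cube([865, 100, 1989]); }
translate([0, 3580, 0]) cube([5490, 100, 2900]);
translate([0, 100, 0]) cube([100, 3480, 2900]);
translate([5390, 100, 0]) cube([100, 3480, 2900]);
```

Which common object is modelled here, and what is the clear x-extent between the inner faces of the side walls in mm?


A single room. The interior width is 5290 mm.

Four walls enclosing a rectangle with a door in the front wall — a room. Outside width 5490 minus two 100 mm walls gives 5290 mm.


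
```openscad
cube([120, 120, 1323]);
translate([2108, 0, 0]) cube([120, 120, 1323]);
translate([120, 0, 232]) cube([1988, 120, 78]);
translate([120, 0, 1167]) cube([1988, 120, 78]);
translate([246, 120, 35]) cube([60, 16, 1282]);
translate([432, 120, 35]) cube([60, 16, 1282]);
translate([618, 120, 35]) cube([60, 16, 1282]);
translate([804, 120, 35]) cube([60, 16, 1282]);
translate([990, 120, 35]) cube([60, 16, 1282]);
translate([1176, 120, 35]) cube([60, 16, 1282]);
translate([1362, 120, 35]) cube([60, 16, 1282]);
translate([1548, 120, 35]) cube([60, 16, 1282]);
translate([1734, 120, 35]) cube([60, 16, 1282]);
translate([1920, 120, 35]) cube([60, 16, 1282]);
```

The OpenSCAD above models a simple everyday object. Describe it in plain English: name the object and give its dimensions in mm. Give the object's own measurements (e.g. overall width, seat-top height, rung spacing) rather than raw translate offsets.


A fence section. Two 120×120 mm posts, 1323 mm tall, stand on the floor with a clear span of 1988 mm between their inner faces. Two horizontal rails of 120×78 mm section span the gap between the posts with their undersides at z = 232 mm and z = 1167 mm, flush with the posts' −y face. 10 pickets, each 60 mm wide, 16 mm thick and 1282 mm tall, are fixed to the +y face of the rails with their bottoms at z = 35 mm, spaced across the span with a 126 mm gap after the −x post and between neighbouring pickets, with 128 mm left before the +x post.
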